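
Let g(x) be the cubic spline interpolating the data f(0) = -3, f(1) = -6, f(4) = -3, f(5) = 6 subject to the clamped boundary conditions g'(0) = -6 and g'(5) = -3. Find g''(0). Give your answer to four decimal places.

Write M_i for g''(x_i). With h_i = 1, 3, 1 and divided differences Δ_i = -3, 1, 9, the continuity of g' gives the tridiagonal system
  1·M_0 + 8·M_1 + 3·M_2 = 6(Δ_1 - Δ_0) = 24
  3·M_1 + 8·M_2 + 1·M_3 = 6(Δ_2 - Δ_1) = 48
Clamped end conditions give two more equations: 2h_0·M_0 + h_0·M_1 = 6(Δ_0 - g'(0)) = 18 and h_2·M_2 + 2h_2·M_3 = 6(g'(5) - Δ_2) = -72.
Solving the tridiagonal system: M_0 = 220/21, M_1 = -62/21, M_2 = 260/21, M_3 = -886/21.

10.4762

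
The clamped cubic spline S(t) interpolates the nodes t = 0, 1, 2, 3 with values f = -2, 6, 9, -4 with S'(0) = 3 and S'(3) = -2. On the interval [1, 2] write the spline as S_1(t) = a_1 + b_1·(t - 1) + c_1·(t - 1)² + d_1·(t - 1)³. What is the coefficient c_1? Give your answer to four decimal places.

-1.2667

With M_i denoting the second derivative at x_i, h_i = 1, 1, 1, and Δ_i = (y_(i+1) − y_i)/h_i = 8, 3, -13:
  1·M_0 + 4·M_1 + 1·M_2 = 6(Δ_1 - Δ_0) = -30
  1·M_1 + 4·M_2 + 1·M_3 = 6(Δ_2 - Δ_1) = -96
Clamped end conditions give two more equations: 2h_0·M_0 + h_0·M_1 = 6(Δ_0 - S'(0)) = 30 and h_2·M_2 + 2h_2·M_3 = 6(S'(3) - Δ_2) = 66.
Solving the tridiagonal system: M_0 = 244/15, M_1 = -38/15, M_2 = -542/15, M_3 = 766/15.
On [1, 2], with S_1(t) = a_1 + b_1·(t - 1) + c_1·(t - 1)² + d_1·(t - 1)³: c_1 = M_1/2 = -19/15, d_1 = (M_2 - M_1)/(6h_1) = -28/5, b_1 = Δ_1 - h_1(2M_1 + M_2)/6 = 148/15.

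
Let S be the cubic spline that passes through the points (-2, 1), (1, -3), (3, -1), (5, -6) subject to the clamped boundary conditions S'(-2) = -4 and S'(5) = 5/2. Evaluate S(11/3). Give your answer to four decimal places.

Put σ_i = S'' at the i-th knot. Here h = (3, 2, 2) and Δ = (-4/3, 1, -5/2), so the interior equations h_(i-1)·σ_(i-1) + 2(h_(i-1)+h_i)·σ_i + h_i·σ_(i+1) = 6(Δ_i − Δ_(i-1)) read
  3·σ_0 + 10·σ_1 + 2·σ_2 = 6(Δ_1 - Δ_0) = 14
  2·σ_1 + 8·σ_2 + 2·σ_3 = 6(Δ_2 - Δ_1) = -21
Clamped end conditions give two more equations: 2h_0·σ_0 + h_0·σ_1 = 6(Δ_0 - S'(-2)) = 16 and h_2·σ_2 + 2h_2·σ_3 = 6(S'(5) - Δ_2) = 30.
Forward elimination and back-substitution give σ_0 = 182/111, σ_1 = 76/37, σ_2 = -212/37, σ_3 = 767/74.
On [3, 5], S(x) = -1 - 79/37·(x - 3) - 106/37·(x - 3)² + 397/296·(x - 3)³.
With (x - 3) = 2/3: S(11/3) = -3296/999.

-3.2993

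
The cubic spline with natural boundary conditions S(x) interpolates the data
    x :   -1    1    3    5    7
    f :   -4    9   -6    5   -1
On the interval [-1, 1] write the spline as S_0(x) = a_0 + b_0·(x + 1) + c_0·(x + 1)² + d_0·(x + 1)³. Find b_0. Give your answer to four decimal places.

11.3304

Put M_i = S'' at the i-th knot. Here h = (2, 2, 2, 2) and Δ = (13/2, -15/2, 11/2, -3), so the interior equations h_(i-1)·M_(i-1) + 2(h_(i-1)+h_i)·M_i + h_i·M_(i+1) = 6(Δ_i − Δ_(i-1)) read
  2·M_0 + 8·M_1 + 2·M_2 = 6(Δ_1 - Δ_0) = -84
  2·M_1 + 8·M_2 + 2·M_3 = 6(Δ_2 - Δ_1) = 78
  2·M_2 + 8·M_3 + 2·M_4 = 6(Δ_3 - Δ_2) = -51
Natural end conditions: M_0 = M_4 = 0.
Solving the tridiagonal system: M_0 = 0, M_1 = -1623/112, M_2 = 447/28, M_3 = -1161/112, M_4 = 0.
On [-1, 1], with S_0(x) = a_0 + b_0·(x + 1) + c_0·(x + 1)² + d_0·(x + 1)³: c_0 = M_0/2 = 0, d_0 = (M_1 - M_0)/(6h_0) = -541/448, b_0 = Δ_0 - h_0(2M_0 + M_1)/6 = 1269/112.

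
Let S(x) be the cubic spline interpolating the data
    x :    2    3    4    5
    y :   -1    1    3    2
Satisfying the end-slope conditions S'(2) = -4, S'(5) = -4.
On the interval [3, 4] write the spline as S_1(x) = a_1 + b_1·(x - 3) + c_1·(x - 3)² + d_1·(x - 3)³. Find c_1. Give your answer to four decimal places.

-2.4000

With M_i denoting the second derivative at x_i, h_i = 1, 1, 1, and Δ_i = (y_(i+1) − y_i)/h_i = 2, 2, -1:
  1·M_0 + 4·M_1 + 1·M_2 = 6(Δ_1 - Δ_0) = 0
  1·M_1 + 4·M_2 + 1·M_3 = 6(Δ_2 - Δ_1) = -18
Clamped end conditions give two more equations: 2h_0·M_0 + h_0·M_1 = 6(Δ_0 - S'(2)) = 36 and h_2·M_2 + 2h_2·M_3 = 6(S'(5) - Δ_2) = -18.
Solving: M_0 = 102/5, M_1 = -24/5, M_2 = -6/5, M_3 = -42/5.
On [3, 4], with S_1(x) = a_1 + b_1·(x - 3) + c_1·(x - 3)² + d_1·(x - 3)³: c_1 = M_1/2 = -12/5, d_1 = (M_2 - M_1)/(6h_1) = 3/5, b_1 = Δ_1 - h_1(2M_1 + M_2)/6 = 19/5.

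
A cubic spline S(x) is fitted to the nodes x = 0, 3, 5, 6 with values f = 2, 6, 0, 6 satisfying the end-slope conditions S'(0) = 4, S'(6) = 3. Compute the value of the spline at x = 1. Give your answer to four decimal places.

5.6920

Let M_i = S''(x_i). Step sizes h_i = 3, 2, 1; slopes of the chords Δ_i = (y_(i+1) - y_i)/h_i = 4/3, -3, 6.
  3·M_0 + 10·M_1 + 2·M_2 = 6(Δ_1 - Δ_0) = -26
  2·M_1 + 6·M_2 + 1·M_3 = 6(Δ_2 - Δ_1) = 54
Clamped end conditions give two more equations: 2h_0·M_0 + h_0·M_1 = 6(Δ_0 - S'(0)) = -16 and h_2·M_2 + 2h_2·M_3 = 6(S'(6) - Δ_2) = -18.
Forward elimination and back-substitution give M_0 = -2/57, M_1 = -100/19, M_2 = 254/19, M_3 = -298/19.
On [0, 3], S(x) = 2 + 4·x - 1/57·x² - 149/513·x³.
With x = 1: S(1) = 2920/513.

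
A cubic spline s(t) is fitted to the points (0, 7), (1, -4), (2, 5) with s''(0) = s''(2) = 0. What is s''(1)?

30

Put M_i = s'' at the i-th knot. Here h = (1, 1) and Δ = (-11, 9), so the interior equations h_(i-1)·M_(i-1) + 2(h_(i-1)+h_i)·M_i + h_i·M_(i+1) = 6(Δ_i − Δ_(i-1)) read
  1·M_0 + 4·M_1 + 1·M_2 = 6(Δ_1 - Δ_0) = 120
Natural end conditions: M_0 = M_2 = 0.
Forward elimination and back-substitution give M_0 = 0, M_1 = 30, M_2 = 0.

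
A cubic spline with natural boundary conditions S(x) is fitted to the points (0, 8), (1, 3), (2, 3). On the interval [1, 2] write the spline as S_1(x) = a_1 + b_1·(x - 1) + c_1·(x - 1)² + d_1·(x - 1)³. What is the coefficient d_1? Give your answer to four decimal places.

-1.2500

Write m_i for S''(x_i). With h_i = 1, 1 and divided differences Δ_i = -5, 0, the continuity of S' gives the tridiagonal system
  1·m_0 + 4·m_1 + 1·m_2 = 6(Δ_1 - Δ_0) = 30
Natural end conditions: m_0 = m_2 = 0.
Solving: m_0 = 0, m_1 = 15/2, m_2 = 0.
On [1, 2], with S_1(x) = a_1 + b_1·(x - 1) + c_1·(x - 1)² + d_1·(x - 1)³: c_1 = m_1/2 = 15/4, d_1 = (m_2 - m_1)/(6h_1) = -5/4, b_1 = Δ_1 - h_1(2m_1 + m_2)/6 = -5/2.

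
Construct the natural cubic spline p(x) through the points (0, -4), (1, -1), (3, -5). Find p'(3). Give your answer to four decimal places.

-3.6667

Put m_i = p'' at the i-th knot. Here h = (1, 2) and Δ = (3, -2), so the interior equations h_(i-1)·m_(i-1) + 2(h_(i-1)+h_i)·m_i + h_i·m_(i+1) = 6(Δ_i − Δ_(i-1)) read
  1·m_0 + 6·m_1 + 2·m_2 = 6(Δ_1 - Δ_0) = -30
Natural end conditions: m_0 = m_2 = 0.
Forward elimination and back-substitution give m_0 = 0, m_1 = -5, m_2 = 0.
On [1, 3], p'(x) = b_1 + 2c_1·(x - 1) + 3d_1·(x - 1)² with b_1 = Δ_1 - h_1(2m_1 + m_2)/6 = 4/3, c_1 = m_1/2 = -5/2, d_1 = (m_2 - m_1)/(6h_1) = 5/12. So p'(3) = -11/3.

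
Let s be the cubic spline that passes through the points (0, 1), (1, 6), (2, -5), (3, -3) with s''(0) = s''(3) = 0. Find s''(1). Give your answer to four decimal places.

-30.8000

Write M_i for s''(x_i). With h_i = 1, 1, 1 and divided differences Δ_i = 5, -11, 2, the continuity of s' gives the tridiagonal system
  1·M_0 + 4·M_1 + 1·M_2 = 6(Δ_1 - Δ_0) = -96
  1·M_1 + 4·M_2 + 1·M_3 = 6(Δ_2 - Δ_1) = 78
Natural end conditions: M_0 = M_3 = 0.
Solving the tridiagonal system: M_0 = 0, M_1 = -154/5, M_2 = 136/5, M_3 = 0.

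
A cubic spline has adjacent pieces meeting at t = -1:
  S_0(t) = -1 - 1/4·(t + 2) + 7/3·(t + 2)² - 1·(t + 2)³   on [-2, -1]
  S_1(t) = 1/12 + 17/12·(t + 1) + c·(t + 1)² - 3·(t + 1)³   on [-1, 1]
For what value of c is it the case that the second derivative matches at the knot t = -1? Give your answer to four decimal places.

S_0''(t) = 14/3 - 6·(t + 2), so S_0''(-1) = -4/3. On the right, S_1''(-1) = 2c, so c = -2/3.

-0.6667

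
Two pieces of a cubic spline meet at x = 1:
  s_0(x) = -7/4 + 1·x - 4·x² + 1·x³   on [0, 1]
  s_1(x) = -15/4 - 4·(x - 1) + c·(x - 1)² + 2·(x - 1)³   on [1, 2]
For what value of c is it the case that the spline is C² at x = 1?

-1

s_0''(x) = -8 + 6·x, so s_0''(1) = -2. On the right, s_1''(1) = 2c, so c = -1.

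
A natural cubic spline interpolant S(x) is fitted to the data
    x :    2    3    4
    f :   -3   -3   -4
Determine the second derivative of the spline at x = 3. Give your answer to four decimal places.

Put M_i = S'' at the i-th knot. Here h = (1, 1) and Δ = (0, -1), so the interior equations h_(i-1)·M_(i-1) + 2(h_(i-1)+h_i)·M_i + h_i·M_(i+1) = 6(Δ_i − Δ_(i-1)) read
  1·M_0 + 4·M_1 + 1·M_2 = 6(Δ_1 - Δ_0) = -6
Natural end conditions: M_0 = M_2 = 0.
Solving: M_0 = 0, M_1 = -3/2, M_2 = 0.

-1.5000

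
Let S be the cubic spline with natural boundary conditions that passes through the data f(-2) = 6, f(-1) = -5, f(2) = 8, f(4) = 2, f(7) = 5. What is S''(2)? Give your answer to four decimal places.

-9.8289

With σ_i denoting the second derivative at x_i, h_i = 1, 3, 2, 3, and Δ_i = (y_(i+1) − y_i)/h_i = -11, 13/3, -3, 1:
  1·σ_0 + 8·σ_1 + 3·σ_2 = 6(Δ_1 - Δ_0) = 92
  3·σ_1 + 10·σ_2 + 2·σ_3 = 6(Δ_2 - Δ_1) = -44
  2·σ_2 + 10·σ_3 + 3·σ_4 = 6(Δ_3 - Δ_2) = 24
Natural end conditions: σ_0 = σ_4 = 0.
Hence σ_0 = 0, σ_1 = 1716/113, σ_2 = -3332/339, σ_3 = 1480/339, σ_4 = 0.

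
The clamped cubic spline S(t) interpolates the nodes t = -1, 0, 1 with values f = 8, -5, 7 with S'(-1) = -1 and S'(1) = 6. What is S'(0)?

With m_i denoting the second derivative at x_i, h_i = 1, 1, and Δ_i = (y_(i+1) − y_i)/h_i = -13, 12:
  1·m_0 + 4·m_1 + 1·m_2 = 6(Δ_1 - Δ_0) = 150
Clamped end conditions give two more equations: 2h_0·m_0 + h_0·m_1 = 6(Δ_0 - S'(-1)) = -72 and h_1·m_1 + 2h_1·m_2 = 6(S'(1) - Δ_1) = -36.
Solving: m_0 = -70, m_1 = 68, m_2 = -52.
On [0, 1], S'(t) = b_1 + 2c_1·t + 3d_1·t² with b_1 = Δ_1 - h_1(2m_1 + m_2)/6 = -2, c_1 = m_1/2 = 34, d_1 = (m_2 - m_1)/(6h_1) = -20. So S'(0) = -2.

-2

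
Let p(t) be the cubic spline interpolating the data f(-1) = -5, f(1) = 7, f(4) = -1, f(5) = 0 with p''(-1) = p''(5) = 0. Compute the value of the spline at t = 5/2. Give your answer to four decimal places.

3.8398

Let M_i = p''(x_i). Step sizes h_i = 2, 3, 1; slopes of the chords Δ_i = (y_(i+1) - y_i)/h_i = 6, -8/3, 1.
  2·M_0 + 10·M_1 + 3·M_2 = 6(Δ_1 - Δ_0) = -52
  3·M_1 + 8·M_2 + 1·M_3 = 6(Δ_2 - Δ_1) = 22
Natural end conditions: M_0 = M_3 = 0.
Hence M_0 = 0, M_1 = -482/71, M_2 = 376/71, M_3 = 0.
On [1, 4], p(t) = 7 + 314/213·(t - 1) - 241/71·(t - 1)² + 143/213·(t - 1)³.
With (t - 1) = 3/2: p(5/2) = 2181/568.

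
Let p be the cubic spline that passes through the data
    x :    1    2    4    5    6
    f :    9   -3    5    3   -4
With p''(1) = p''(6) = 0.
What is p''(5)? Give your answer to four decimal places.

With M_i denoting the second derivative at x_i, h_i = 1, 2, 1, 1, and Δ_i = (y_(i+1) − y_i)/h_i = -12, 4, -2, -7:
  1·M_0 + 6·M_1 + 2·M_2 = 6(Δ_1 - Δ_0) = 96
  2·M_1 + 6·M_2 + 1·M_3 = 6(Δ_2 - Δ_1) = -36
  1·M_2 + 4·M_3 + 1·M_4 = 6(Δ_3 - Δ_2) = -30
Natural end conditions: M_0 = M_4 = 0.
Forward elimination and back-substitution give M_0 = 0, M_1 = 1218/61, M_2 = -726/61, M_3 = -276/61, M_4 = 0.

-4.5246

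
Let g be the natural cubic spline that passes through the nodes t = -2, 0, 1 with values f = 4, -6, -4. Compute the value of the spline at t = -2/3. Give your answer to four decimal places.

Write M_i for g''(x_i). With h_i = 2, 1 and divided differences Δ_i = -5, 2, the continuity of g' gives the tridiagonal system
  2·M_0 + 6·M_1 + 1·M_2 = 6(Δ_1 - Δ_0) = 42
Natural end conditions: M_0 = M_2 = 0.
Solving the tridiagonal system: M_0 = 0, M_1 = 7, M_2 = 0.
On [-2, 0], g(t) = 4 - 22/3·(t + 2) + 0·(t + 2)² + 7/12·(t + 2)³.
With (t + 2) = 4/3: g(-2/3) = -356/81.

-4.3951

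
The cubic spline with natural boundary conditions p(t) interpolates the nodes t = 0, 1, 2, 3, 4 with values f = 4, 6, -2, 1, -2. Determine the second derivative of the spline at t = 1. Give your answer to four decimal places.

Put m_i = p'' at the i-th knot. Here h = (1, 1, 1, 1) and Δ = (2, -8, 3, -3), so the interior equations h_(i-1)·m_(i-1) + 2(h_(i-1)+h_i)·m_i + h_i·m_(i+1) = 6(Δ_i − Δ_(i-1)) read
  1·m_0 + 4·m_1 + 1·m_2 = 6(Δ_1 - Δ_0) = -60
  1·m_1 + 4·m_2 + 1·m_3 = 6(Δ_2 - Δ_1) = 66
  1·m_2 + 4·m_3 + 1·m_4 = 6(Δ_3 - Δ_2) = -36
Natural end conditions: m_0 = m_4 = 0.
Solving: m_0 = 0, m_1 = -150/7, m_2 = 180/7, m_3 = -108/7, m_4 = 0.

-21.4286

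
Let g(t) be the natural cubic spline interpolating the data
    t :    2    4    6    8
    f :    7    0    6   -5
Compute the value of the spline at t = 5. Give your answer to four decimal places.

3.3000

Put σ_i = g'' at the i-th knot. Here h = (2, 2, 2) and Δ = (-7/2, 3, -11/2), so the interior equations h_(i-1)·σ_(i-1) + 2(h_(i-1)+h_i)·σ_i + h_i·σ_(i+1) = 6(Δ_i − Δ_(i-1)) read
  2·σ_0 + 8·σ_1 + 2·σ_2 = 6(Δ_1 - Δ_0) = 39
  2·σ_1 + 8·σ_2 + 2·σ_3 = 6(Δ_2 - Δ_1) = -51
Natural end conditions: σ_0 = σ_3 = 0.
Forward elimination and back-substitution give σ_0 = 0, σ_1 = 69/10, σ_2 = -81/10, σ_3 = 0.
On [4, 6], g(t) = 0 + 11/10·(t - 4) + 69/20·(t - 4)² - 5/4·(t - 4)³.
With (t - 4) = 1: g(5) = 33/10.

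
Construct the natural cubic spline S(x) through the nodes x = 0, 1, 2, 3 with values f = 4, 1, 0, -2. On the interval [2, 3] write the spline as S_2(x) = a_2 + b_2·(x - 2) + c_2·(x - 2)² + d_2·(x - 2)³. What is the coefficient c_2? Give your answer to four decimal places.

-1.2000

Put m_i = S'' at the i-th knot. Here h = (1, 1, 1) and Δ = (-3, -1, -2), so the interior equations h_(i-1)·m_(i-1) + 2(h_(i-1)+h_i)·m_i + h_i·m_(i+1) = 6(Δ_i − Δ_(i-1)) read
  1·m_0 + 4·m_1 + 1·m_2 = 6(Δ_1 - Δ_0) = 12
  1·m_1 + 4·m_2 + 1·m_3 = 6(Δ_2 - Δ_1) = -6
Natural end conditions: m_0 = m_3 = 0.
Solving the tridiagonal system: m_0 = 0, m_1 = 18/5, m_2 = -12/5, m_3 = 0.
On [2, 3], with S_2(x) = a_2 + b_2·(x - 2) + c_2·(x - 2)² + d_2·(x - 2)³: c_2 = m_2/2 = -6/5, d_2 = (m_3 - m_2)/(6h_2) = 2/5, b_2 = Δ_2 - h_2(2m_2 + m_3)/6 = -6/5.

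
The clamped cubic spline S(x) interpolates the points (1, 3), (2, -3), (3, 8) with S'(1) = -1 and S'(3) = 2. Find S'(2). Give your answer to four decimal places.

Put M_i = S'' at the i-th knot. Here h = (1, 1) and Δ = (-6, 11), so the interior equations h_(i-1)·M_(i-1) + 2(h_(i-1)+h_i)·M_i + h_i·M_(i+1) = 6(Δ_i − Δ_(i-1)) read
  1·M_0 + 4·M_1 + 1·M_2 = 6(Δ_1 - Δ_0) = 102
Clamped end conditions give two more equations: 2h_0·M_0 + h_0·M_1 = 6(Δ_0 - S'(1)) = -30 and h_1·M_1 + 2h_1·M_2 = 6(S'(3) - Δ_1) = -54.
Solving the tridiagonal system: M_0 = -39, M_1 = 48, M_2 = -51.
On [2, 3], S'(x) = b_1 + 2c_1·(x - 2) + 3d_1·(x - 2)² with b_1 = Δ_1 - h_1(2M_1 + M_2)/6 = 7/2, c_1 = M_1/2 = 24, d_1 = (M_2 - M_1)/(6h_1) = -33/2. So S'(2) = 7/2.

3.5000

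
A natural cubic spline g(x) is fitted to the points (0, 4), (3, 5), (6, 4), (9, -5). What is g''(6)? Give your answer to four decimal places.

-1.3333

Write M_i for g''(x_i). With h_i = 3, 3, 3 and divided differences Δ_i = 1/3, -1/3, -3, the continuity of g' gives the tridiagonal system
  3·M_0 + 12·M_1 + 3·M_2 = 6(Δ_1 - Δ_0) = -4
  3·M_1 + 12·M_2 + 3·M_3 = 6(Δ_2 - Δ_1) = -16
Natural end conditions: M_0 = M_3 = 0.
Hence M_0 = 0, M_1 = 0, M_2 = -4/3, M_3 = 0.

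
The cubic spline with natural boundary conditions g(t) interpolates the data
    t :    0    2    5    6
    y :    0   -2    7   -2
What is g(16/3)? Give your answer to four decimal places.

With M_i denoting the second derivative at x_i, h_i = 2, 3, 1, and Δ_i = (y_(i+1) − y_i)/h_i = -1, 3, -9:
  2·M_0 + 10·M_1 + 3·M_2 = 6(Δ_1 - Δ_0) = 24
  3·M_1 + 8·M_2 + 1·M_3 = 6(Δ_2 - Δ_1) = -72
Natural end conditions: M_0 = M_3 = 0.
Hence M_0 = 0, M_1 = 408/71, M_2 = -792/71, M_3 = 0.
On [5, 6], g(t) = 7 - 375/71·(t - 5) - 396/71·(t - 5)² + 132/71·(t - 5)³.
With (t - 5) = 1/3: g(16/3) = 2996/639.

4.6886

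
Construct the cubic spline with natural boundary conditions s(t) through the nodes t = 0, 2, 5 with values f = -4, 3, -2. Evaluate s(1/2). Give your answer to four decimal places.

-1.7656

Put σ_i = s'' at the i-th knot. Here h = (2, 3) and Δ = (7/2, -5/3), so the interior equations h_(i-1)·σ_(i-1) + 2(h_(i-1)+h_i)·σ_i + h_i·σ_(i+1) = 6(Δ_i − Δ_(i-1)) read
  2·σ_0 + 10·σ_1 + 3·σ_2 = 6(Δ_1 - Δ_0) = -31
Natural end conditions: σ_0 = σ_2 = 0.
Solving: σ_0 = 0, σ_1 = -31/10, σ_2 = 0.
On [0, 2], s(t) = -4 + 68/15·t + 0·t² - 31/120·t³.
With t = 1/2: s(1/2) = -113/64.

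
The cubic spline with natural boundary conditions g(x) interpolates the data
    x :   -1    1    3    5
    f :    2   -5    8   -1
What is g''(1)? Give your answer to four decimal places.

With σ_i denoting the second derivative at x_i, h_i = 2, 2, 2, and Δ_i = (y_(i+1) − y_i)/h_i = -7/2, 13/2, -9/2:
  2·σ_0 + 8·σ_1 + 2·σ_2 = 6(Δ_1 - Δ_0) = 60
  2·σ_1 + 8·σ_2 + 2·σ_3 = 6(Δ_2 - Δ_1) = -66
Natural end conditions: σ_0 = σ_3 = 0.
Solving the tridiagonal system: σ_0 = 0, σ_1 = 51/5, σ_2 = -54/5, σ_3 = 0.

10.2000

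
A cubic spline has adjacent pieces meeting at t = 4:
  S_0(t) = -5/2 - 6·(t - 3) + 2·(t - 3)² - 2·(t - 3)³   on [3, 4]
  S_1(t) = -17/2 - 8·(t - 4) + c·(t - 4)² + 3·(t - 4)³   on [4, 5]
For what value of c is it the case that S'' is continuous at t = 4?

S_0''(t) = 4 - 12·(t - 3), so S_0''(4) = -8. On the right, S_1''(4) = 2c, so c = -4.

-4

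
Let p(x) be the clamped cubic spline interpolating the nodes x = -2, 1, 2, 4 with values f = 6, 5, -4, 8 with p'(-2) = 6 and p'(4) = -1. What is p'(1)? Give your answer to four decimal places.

-10.0714

Put M_i = p'' at the i-th knot. Here h = (3, 1, 2) and Δ = (-1/3, -9, 6), so the interior equations h_(i-1)·M_(i-1) + 2(h_(i-1)+h_i)·M_i + h_i·M_(i+1) = 6(Δ_i − Δ_(i-1)) read
  3·M_0 + 8·M_1 + 1·M_2 = 6(Δ_1 - Δ_0) = -52
  1·M_1 + 6·M_2 + 2·M_3 = 6(Δ_2 - Δ_1) = 90
Clamped end conditions give two more equations: 2h_0·M_0 + h_0·M_1 = 6(Δ_0 - p'(-2)) = -38 and h_2·M_2 + 2h_2·M_3 = 6(p'(4) - Δ_2) = -42.
Solving the tridiagonal system: M_0 = -41/21, M_1 = -184/21, M_2 = 503/21, M_3 = -472/21.
On [1, 2], p'(x) = b_1 + 2c_1·(x - 1) + 3d_1·(x - 1)² with b_1 = Δ_1 - h_1(2M_1 + M_2)/6 = -141/14, c_1 = M_1/2 = -92/21, d_1 = (M_2 - M_1)/(6h_1) = 229/42. So p'(1) = -141/14.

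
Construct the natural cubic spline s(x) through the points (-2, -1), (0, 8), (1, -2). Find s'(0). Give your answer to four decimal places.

With M_i denoting the second derivative at x_i, h_i = 2, 1, and Δ_i = (y_(i+1) − y_i)/h_i = 9/2, -10:
  2·M_0 + 6·M_1 + 1·M_2 = 6(Δ_1 - Δ_0) = -87
Natural end conditions: M_0 = M_2 = 0.
Hence M_0 = 0, M_1 = -29/2, M_2 = 0.
On [0, 1], s'(x) = b_1 + 2c_1·x + 3d_1·x² with b_1 = Δ_1 - h_1(2M_1 + M_2)/6 = -31/6, c_1 = M_1/2 = -29/4, d_1 = (M_2 - M_1)/(6h_1) = 29/12. So s'(0) = -31/6.

-5.1667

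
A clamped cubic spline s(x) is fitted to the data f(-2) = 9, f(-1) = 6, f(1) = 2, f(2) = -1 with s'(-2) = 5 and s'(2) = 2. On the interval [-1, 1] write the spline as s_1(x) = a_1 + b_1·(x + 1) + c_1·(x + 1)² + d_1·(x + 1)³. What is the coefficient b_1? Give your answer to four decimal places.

Let M_i = s''(x_i). Step sizes h_i = 1, 2, 1; slopes of the chords Δ_i = (y_(i+1) - y_i)/h_i = -3, -2, -3.
  1·M_0 + 6·M_1 + 2·M_2 = 6(Δ_1 - Δ_0) = 6
  2·M_1 + 6·M_2 + 1·M_3 = 6(Δ_2 - Δ_1) = -6
Clamped end conditions give two more equations: 2h_0·M_0 + h_0·M_1 = 6(Δ_0 - s'(-2)) = -48 and h_2·M_2 + 2h_2·M_3 = 6(s'(2) - Δ_2) = 30.
Forward elimination and back-substitution give M_0 = -978/35, M_1 = 276/35, M_2 = -234/35, M_3 = 642/35.
On [-1, 1], with s_1(x) = a_1 + b_1·(x + 1) + c_1·(x + 1)² + d_1·(x + 1)³: c_1 = M_1/2 = 138/35, d_1 = (M_2 - M_1)/(6h_1) = -17/14, b_1 = Δ_1 - h_1(2M_1 + M_2)/6 = -176/35.

-5.0286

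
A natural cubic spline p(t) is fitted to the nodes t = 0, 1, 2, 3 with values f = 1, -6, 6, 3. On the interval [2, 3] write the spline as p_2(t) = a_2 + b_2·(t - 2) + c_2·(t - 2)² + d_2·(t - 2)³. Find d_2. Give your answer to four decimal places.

5.2667

With σ_i denoting the second derivative at x_i, h_i = 1, 1, 1, and Δ_i = (y_(i+1) − y_i)/h_i = -7, 12, -3:
  1·σ_0 + 4·σ_1 + 1·σ_2 = 6(Δ_1 - Δ_0) = 114
  1·σ_1 + 4·σ_2 + 1·σ_3 = 6(Δ_2 - Δ_1) = -90
Natural end conditions: σ_0 = σ_3 = 0.
Solving: σ_0 = 0, σ_1 = 182/5, σ_2 = -158/5, σ_3 = 0.
On [2, 3], with p_2(t) = a_2 + b_2·(t - 2) + c_2·(t - 2)² + d_2·(t - 2)³: c_2 = σ_2/2 = -79/5, d_2 = (σ_3 - σ_2)/(6h_2) = 79/15, b_2 = Δ_2 - h_2(2σ_2 + σ_3)/6 = 113/15.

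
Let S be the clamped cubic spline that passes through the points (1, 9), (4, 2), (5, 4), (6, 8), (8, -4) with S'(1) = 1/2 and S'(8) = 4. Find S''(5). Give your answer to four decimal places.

Put M_i = S'' at the i-th knot. Here h = (3, 1, 1, 2) and Δ = (-7/3, 2, 4, -6), so the interior equations h_(i-1)·M_(i-1) + 2(h_(i-1)+h_i)·M_i + h_i·M_(i+1) = 6(Δ_i − Δ_(i-1)) read
  3·M_0 + 8·M_1 + 1·M_2 = 6(Δ_1 - Δ_0) = 26
  1·M_1 + 4·M_2 + 1·M_3 = 6(Δ_2 - Δ_1) = 12
  1·M_2 + 6·M_3 + 2·M_4 = 6(Δ_3 - Δ_2) = -60
Clamped end conditions give two more equations: 2h_0·M_0 + h_0·M_1 = 6(Δ_0 - S'(1)) = -17 and h_3·M_3 + 2h_3·M_4 = 6(S'(8) - Δ_3) = 60.
Hence M_0 = -1177/237, M_1 = 337/79, M_2 = 535/79, M_3 = -1529/79, M_4 = 3899/158.

6.7722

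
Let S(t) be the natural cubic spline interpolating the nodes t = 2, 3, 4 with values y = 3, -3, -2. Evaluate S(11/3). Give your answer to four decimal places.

Let σ_i = S''(x_i). Step sizes h_i = 1, 1; slopes of the chords Δ_i = (y_(i+1) - y_i)/h_i = -6, 1.
  1·σ_0 + 4·σ_1 + 1·σ_2 = 6(Δ_1 - Δ_0) = 42
Natural end conditions: σ_0 = σ_2 = 0.
Solving the tridiagonal system: σ_0 = 0, σ_1 = 21/2, σ_2 = 0.
On [3, 4], S(t) = -3 - 5/2·(t - 3) + 21/4·(t - 3)² - 7/4·(t - 3)³.
With (t - 3) = 2/3: S(11/3) = -77/27.

-2.8519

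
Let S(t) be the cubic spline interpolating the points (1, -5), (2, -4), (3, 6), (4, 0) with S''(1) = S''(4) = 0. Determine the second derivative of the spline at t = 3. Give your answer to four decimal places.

-29.2000

Let M_i = S''(x_i). Step sizes h_i = 1, 1, 1; slopes of the chords Δ_i = (y_(i+1) - y_i)/h_i = 1, 10, -6.
  1·M_0 + 4·M_1 + 1·M_2 = 6(Δ_1 - Δ_0) = 54
  1·M_1 + 4·M_2 + 1·M_3 = 6(Δ_2 - Δ_1) = -96
Natural end conditions: M_0 = M_3 = 0.
Forward elimination and back-substitution give M_0 = 0, M_1 = 104/5, M_2 = -146/5, M_3 = 0.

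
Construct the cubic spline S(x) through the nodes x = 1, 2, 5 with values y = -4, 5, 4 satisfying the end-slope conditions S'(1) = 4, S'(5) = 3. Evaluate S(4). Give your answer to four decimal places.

Let m_i = S''(x_i). Step sizes h_i = 1, 3; slopes of the chords Δ_i = (y_(i+1) - y_i)/h_i = 9, -1/3.
  1·m_0 + 8·m_1 + 3·m_2 = 6(Δ_1 - Δ_0) = -56
Clamped end conditions give two more equations: 2h_0·m_0 + h_0·m_1 = 6(Δ_0 - S'(1)) = 30 and h_1·m_1 + 2h_1·m_2 = 6(S'(5) - Δ_1) = 20.
Solving: m_0 = 87/4, m_1 = -27/2, m_2 = 121/12.
On [2, 5], S(x) = 5 + 65/8·(x - 2) - 27/4·(x - 2)² + 283/216·(x - 2)³.
With (x - 2) = 2: S(4) = 511/108.

4.7315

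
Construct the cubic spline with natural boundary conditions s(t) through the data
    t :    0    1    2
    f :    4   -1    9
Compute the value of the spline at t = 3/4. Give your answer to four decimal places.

-0.9805

Put m_i = s'' at the i-th knot. Here h = (1, 1) and Δ = (-5, 10), so the interior equations h_(i-1)·m_(i-1) + 2(h_(i-1)+h_i)·m_i + h_i·m_(i+1) = 6(Δ_i − Δ_(i-1)) read
  1·m_0 + 4·m_1 + 1·m_2 = 6(Δ_1 - Δ_0) = 90
Natural end conditions: m_0 = m_2 = 0.
Solving the tridiagonal system: m_0 = 0, m_1 = 45/2, m_2 = 0.
On [0, 1], s(t) = 4 - 35/4·t + 0·t² + 15/4·t³.
With t = 3/4: s(3/4) = -251/256.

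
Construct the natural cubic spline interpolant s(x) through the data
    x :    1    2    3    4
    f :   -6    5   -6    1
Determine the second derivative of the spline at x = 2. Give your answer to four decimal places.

-42.4000

With M_i denoting the second derivative at x_i, h_i = 1, 1, 1, and Δ_i = (y_(i+1) − y_i)/h_i = 11, -11, 7:
  1·M_0 + 4·M_1 + 1·M_2 = 6(Δ_1 - Δ_0) = -132
  1·M_1 + 4·M_2 + 1·M_3 = 6(Δ_2 - Δ_1) = 108
Natural end conditions: M_0 = M_3 = 0.
Solving: M_0 = 0, M_1 = -212/5, M_2 = 188/5, M_3 = 0.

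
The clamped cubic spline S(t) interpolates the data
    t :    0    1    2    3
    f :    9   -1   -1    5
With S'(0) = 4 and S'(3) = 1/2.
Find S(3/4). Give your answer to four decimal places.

2.1891

Write M_i for S''(x_i). With h_i = 1, 1, 1 and divided differences Δ_i = -10, 0, 6, the continuity of S' gives the tridiagonal system
  1·M_0 + 4·M_1 + 1·M_2 = 6(Δ_1 - Δ_0) = 60
  1·M_1 + 4·M_2 + 1·M_3 = 6(Δ_2 - Δ_1) = 36
Clamped end conditions give two more equations: 2h_0·M_0 + h_0·M_1 = 6(Δ_0 - S'(0)) = -84 and h_2·M_2 + 2h_2·M_3 = 6(S'(3) - Δ_2) = -33.
Forward elimination and back-substitution give M_0 = -833/15, M_1 = 406/15, M_2 = 109/15, M_3 = -302/15.
On [0, 1], S(t) = 9 + 4·t - 833/30·t² + 413/30·t³.
With t = 3/4: S(3/4) = 1401/640.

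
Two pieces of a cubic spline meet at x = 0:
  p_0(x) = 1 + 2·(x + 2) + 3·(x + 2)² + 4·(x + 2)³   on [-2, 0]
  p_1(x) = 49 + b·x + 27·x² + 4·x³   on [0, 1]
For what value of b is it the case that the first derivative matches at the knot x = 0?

62

p_0'(x) = 2 + 6·(x + 2) + 12·(x + 2)², so p_0'(0) = 62. On the right, p_1'(0) = b, so b = 62.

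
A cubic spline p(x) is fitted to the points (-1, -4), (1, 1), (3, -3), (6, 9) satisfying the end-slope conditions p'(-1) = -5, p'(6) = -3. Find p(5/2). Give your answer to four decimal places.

-2.4573

With m_i denoting the second derivative at x_i, h_i = 2, 2, 3, and Δ_i = (y_(i+1) − y_i)/h_i = 5/2, -2, 4:
  2·m_0 + 8·m_1 + 2·m_2 = 6(Δ_1 - Δ_0) = -27
  2·m_1 + 10·m_2 + 3·m_3 = 6(Δ_2 - Δ_1) = 36
Clamped end conditions give two more equations: 2h_0·m_0 + h_0·m_1 = 6(Δ_0 - p'(-1)) = 45 and h_2·m_2 + 2h_2·m_3 = 6(p'(6) - Δ_2) = -42.
Hence m_0 = 1189/74, m_1 = -713/74, m_2 = 332/37, m_3 = -425/37.
On [1, 3], p(x) = 1 + 53/37·(x - 1) - 713/148·(x - 1)² + 459/296·(x - 1)³.
With (x - 1) = 3/2: p(5/2) = -5819/2368.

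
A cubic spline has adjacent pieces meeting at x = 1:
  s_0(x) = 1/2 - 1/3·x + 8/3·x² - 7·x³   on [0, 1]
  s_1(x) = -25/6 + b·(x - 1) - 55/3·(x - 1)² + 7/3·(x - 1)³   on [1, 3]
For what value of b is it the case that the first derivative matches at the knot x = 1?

-16

s_0'(x) = -1/3 + 16/3·x - 21·x², so s_0'(1) = -16. On the right, s_1'(1) = b, so b = -16.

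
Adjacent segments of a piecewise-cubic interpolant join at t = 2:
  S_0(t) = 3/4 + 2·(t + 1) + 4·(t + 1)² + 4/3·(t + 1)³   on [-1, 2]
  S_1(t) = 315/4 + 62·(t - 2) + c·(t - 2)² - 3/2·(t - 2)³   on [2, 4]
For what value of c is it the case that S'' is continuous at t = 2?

S_0''(t) = 8 + 8·(t + 1), so S_0''(2) = 32. On the right, S_1''(2) = 2c, so c = 16.

16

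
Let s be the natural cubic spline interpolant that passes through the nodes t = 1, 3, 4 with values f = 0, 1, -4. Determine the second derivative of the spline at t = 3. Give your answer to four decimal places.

Put m_i = s'' at the i-th knot. Here h = (2, 1) and Δ = (1/2, -5), so the interior equations h_(i-1)·m_(i-1) + 2(h_(i-1)+h_i)·m_i + h_i·m_(i+1) = 6(Δ_i − Δ_(i-1)) read
  2·m_0 + 6·m_1 + 1·m_2 = 6(Δ_1 - Δ_0) = -33
Natural end conditions: m_0 = m_2 = 0.
Solving: m_0 = 0, m_1 = -11/2, m_2 = 0.

-5.5000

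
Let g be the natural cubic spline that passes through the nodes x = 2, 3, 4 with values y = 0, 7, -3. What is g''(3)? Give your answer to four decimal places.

With m_i denoting the second derivative at x_i, h_i = 1, 1, and Δ_i = (y_(i+1) − y_i)/h_i = 7, -10:
  1·m_0 + 4·m_1 + 1·m_2 = 6(Δ_1 - Δ_0) = -102
Natural end conditions: m_0 = m_2 = 0.
Solving the tridiagonal system: m_0 = 0, m_1 = -51/2, m_2 = 0.

-25.5000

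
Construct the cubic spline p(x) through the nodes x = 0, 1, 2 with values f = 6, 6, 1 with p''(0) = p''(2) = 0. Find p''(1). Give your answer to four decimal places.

-7.5000

Write M_i for p''(x_i). With h_i = 1, 1 and divided differences Δ_i = 0, -5, the continuity of p' gives the tridiagonal system
  1·M_0 + 4·M_1 + 1·M_2 = 6(Δ_1 - Δ_0) = -30
Natural end conditions: M_0 = M_2 = 0.
Solving the tridiagonal system: M_0 = 0, M_1 = -15/2, M_2 = 0.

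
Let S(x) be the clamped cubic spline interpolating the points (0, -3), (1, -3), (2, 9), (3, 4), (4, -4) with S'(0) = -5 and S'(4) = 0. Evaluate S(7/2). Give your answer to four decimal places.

-1.4018

Write M_i for S''(x_i). With h_i = 1, 1, 1, 1 and divided differences Δ_i = 0, 12, -5, -8, the continuity of S' gives the tridiagonal system
  1·M_0 + 4·M_1 + 1·M_2 = 6(Δ_1 - Δ_0) = 72
  1·M_1 + 4·M_2 + 1·M_3 = 6(Δ_2 - Δ_1) = -102
  1·M_2 + 4·M_3 + 1·M_4 = 6(Δ_3 - Δ_2) = -18
Clamped end conditions give two more equations: 2h_0·M_0 + h_0·M_1 = 6(Δ_0 - S'(0)) = 30 and h_3·M_3 + 2h_3·M_4 = 6(S'(4) - Δ_3) = 48.
Forward elimination and back-substitution give M_0 = 17/7, M_1 = 176/7, M_2 = -31, M_3 = -22/7, M_4 = 179/7.
On [3, 4], S(x) = 4 - 157/14·(x - 3) - 11/7·(x - 3)² + 67/14·(x - 3)³.
With (x - 3) = 1/2: S(7/2) = -157/112.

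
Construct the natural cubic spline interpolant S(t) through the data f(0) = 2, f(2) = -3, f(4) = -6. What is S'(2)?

Let σ_i = S''(x_i). Step sizes h_i = 2, 2; slopes of the chords Δ_i = (y_(i+1) - y_i)/h_i = -5/2, -3/2.
  2·σ_0 + 8·σ_1 + 2·σ_2 = 6(Δ_1 - Δ_0) = 6
Natural end conditions: σ_0 = σ_2 = 0.
Hence σ_0 = 0, σ_1 = 3/4, σ_2 = 0.
On [2, 4], S'(t) = b_1 + 2c_1·(t - 2) + 3d_1·(t - 2)² with b_1 = Δ_1 - h_1(2σ_1 + σ_2)/6 = -2, c_1 = σ_1/2 = 3/8, d_1 = (σ_2 - σ_1)/(6h_1) = -1/16. So S'(2) = -2.

-2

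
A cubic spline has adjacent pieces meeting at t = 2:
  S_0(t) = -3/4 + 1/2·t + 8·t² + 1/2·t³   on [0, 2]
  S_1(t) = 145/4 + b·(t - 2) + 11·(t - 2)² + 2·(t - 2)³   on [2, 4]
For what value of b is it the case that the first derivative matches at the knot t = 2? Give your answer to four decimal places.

38.5000

S_0'(t) = 1/2 + 16·t + 3/2·t², so S_0'(2) = 77/2. On the right, S_1'(2) = b, so b = 77/2.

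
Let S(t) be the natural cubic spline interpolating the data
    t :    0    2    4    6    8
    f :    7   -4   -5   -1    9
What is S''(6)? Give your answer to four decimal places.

2.1429

Write m_i for S''(x_i). With h_i = 2, 2, 2, 2 and divided differences Δ_i = -11/2, -1/2, 2, 5, the continuity of S' gives the tridiagonal system
  2·m_0 + 8·m_1 + 2·m_2 = 6(Δ_1 - Δ_0) = 30
  2·m_1 + 8·m_2 + 2·m_3 = 6(Δ_2 - Δ_1) = 15
  2·m_2 + 8·m_3 + 2·m_4 = 6(Δ_3 - Δ_2) = 18
Natural end conditions: m_0 = m_4 = 0.
Solving: m_0 = 0, m_1 = 51/14, m_2 = 3/7, m_3 = 15/7, m_4 = 0.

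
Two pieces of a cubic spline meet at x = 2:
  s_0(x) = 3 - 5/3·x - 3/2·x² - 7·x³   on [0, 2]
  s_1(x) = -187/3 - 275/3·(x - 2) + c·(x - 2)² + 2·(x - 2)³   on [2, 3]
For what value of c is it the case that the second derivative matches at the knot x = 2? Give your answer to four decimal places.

-43.5000

s_0''(x) = -3 - 42·x, so s_0''(2) = -87. On the right, s_1''(2) = 2c, so c = -87/2.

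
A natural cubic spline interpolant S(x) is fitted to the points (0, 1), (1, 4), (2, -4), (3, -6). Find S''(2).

14

Write σ_i for S''(x_i). With h_i = 1, 1, 1 and divided differences Δ_i = 3, -8, -2, the continuity of S' gives the tridiagonal system
  1·σ_0 + 4·σ_1 + 1·σ_2 = 6(Δ_1 - Δ_0) = -66
  1·σ_1 + 4·σ_2 + 1·σ_3 = 6(Δ_2 - Δ_1) = 36
Natural end conditions: σ_0 = σ_3 = 0.
Hence σ_0 = 0, σ_1 = -20, σ_2 = 14, σ_3 = 0.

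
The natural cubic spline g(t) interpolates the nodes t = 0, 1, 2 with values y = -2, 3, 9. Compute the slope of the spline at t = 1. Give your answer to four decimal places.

5.5000

Write M_i for g''(x_i). With h_i = 1, 1 and divided differences Δ_i = 5, 6, the continuity of g' gives the tridiagonal system
  1·M_0 + 4·M_1 + 1·M_2 = 6(Δ_1 - Δ_0) = 6
Natural end conditions: M_0 = M_2 = 0.
Solving the tridiagonal system: M_0 = 0, M_1 = 3/2, M_2 = 0.
On [1, 2], g'(t) = b_1 + 2c_1·(t - 1) + 3d_1·(t - 1)² with b_1 = Δ_1 - h_1(2M_1 + M_2)/6 = 11/2, c_1 = M_1/2 = 3/4, d_1 = (M_2 - M_1)/(6h_1) = -1/4. So g'(1) = 11/2.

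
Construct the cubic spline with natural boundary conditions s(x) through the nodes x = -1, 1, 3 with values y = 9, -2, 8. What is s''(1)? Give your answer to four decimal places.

7.8750

Put M_i = s'' at the i-th knot. Here h = (2, 2) and Δ = (-11/2, 5), so the interior equations h_(i-1)·M_(i-1) + 2(h_(i-1)+h_i)·M_i + h_i·M_(i+1) = 6(Δ_i − Δ_(i-1)) read
  2·M_0 + 8·M_1 + 2·M_2 = 6(Δ_1 - Δ_0) = 63
Natural end conditions: M_0 = M_2 = 0.
Solving the tridiagonal system: M_0 = 0, M_1 = 63/8, M_2 = 0.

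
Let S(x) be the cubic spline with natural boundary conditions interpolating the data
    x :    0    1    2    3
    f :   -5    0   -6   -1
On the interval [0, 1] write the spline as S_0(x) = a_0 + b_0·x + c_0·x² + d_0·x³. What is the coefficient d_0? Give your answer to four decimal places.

Write σ_i for S''(x_i). With h_i = 1, 1, 1 and divided differences Δ_i = 5, -6, 5, the continuity of S' gives the tridiagonal system
  1·σ_0 + 4·σ_1 + 1·σ_2 = 6(Δ_1 - Δ_0) = -66
  1·σ_1 + 4·σ_2 + 1·σ_3 = 6(Δ_2 - Δ_1) = 66
Natural end conditions: σ_0 = σ_3 = 0.
Forward elimination and back-substitution give σ_0 = 0, σ_1 = -22, σ_2 = 22, σ_3 = 0.
On [0, 1], with S_0(x) = a_0 + b_0·x + c_0·x² + d_0·x³: c_0 = σ_0/2 = 0, d_0 = (σ_1 - σ_0)/(6h_0) = -11/3, b_0 = Δ_0 - h_0(2σ_0 + σ_1)/6 = 26/3.

-3.6667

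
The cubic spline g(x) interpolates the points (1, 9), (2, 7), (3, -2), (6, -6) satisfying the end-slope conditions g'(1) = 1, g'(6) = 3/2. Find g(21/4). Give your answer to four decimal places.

Put M_i = g'' at the i-th knot. Here h = (1, 1, 3) and Δ = (-2, -9, -4/3), so the interior equations h_(i-1)·M_(i-1) + 2(h_(i-1)+h_i)·M_i + h_i·M_(i+1) = 6(Δ_i − Δ_(i-1)) read
  1·M_0 + 4·M_1 + 1·M_2 = 6(Δ_1 - Δ_0) = -42
  1·M_1 + 8·M_2 + 3·M_3 = 6(Δ_2 - Δ_1) = 46
Clamped end conditions give two more equations: 2h_0·M_0 + h_0·M_1 = 6(Δ_0 - g'(1)) = -18 and h_2·M_2 + 2h_2·M_3 = 6(g'(6) - Δ_2) = 17.
Solving the tridiagonal system: M_0 = -93/29, M_1 = -336/29, M_2 = 219/29, M_3 = -82/87.
On [3, 6], g(x) = -2 - 244/29·(x - 3) + 219/58·(x - 3)² - 739/1566·(x - 3)³.
With (x - 3) = 9/4: g(21/4) = -26693/3712.

-7.1910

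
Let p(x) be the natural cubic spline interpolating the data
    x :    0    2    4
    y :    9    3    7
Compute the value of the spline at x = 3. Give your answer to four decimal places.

4.0625

Write M_i for p''(x_i). With h_i = 2, 2 and divided differences Δ_i = -3, 2, the continuity of p' gives the tridiagonal system
  2·M_0 + 8·M_1 + 2·M_2 = 6(Δ_1 - Δ_0) = 30
Natural end conditions: M_0 = M_2 = 0.
Forward elimination and back-substitution give M_0 = 0, M_1 = 15/4, M_2 = 0.
On [2, 4], p(x) = 3 - 1/2·(x - 2) + 15/8·(x - 2)² - 5/16·(x - 2)³.
With (x - 2) = 1: p(3) = 65/16.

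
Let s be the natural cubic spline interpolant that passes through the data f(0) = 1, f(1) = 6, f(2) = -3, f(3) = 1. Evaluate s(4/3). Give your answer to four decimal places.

3.4000

Write M_i for s''(x_i). With h_i = 1, 1, 1 and divided differences Δ_i = 5, -9, 4, the continuity of s' gives the tridiagonal system
  1·M_0 + 4·M_1 + 1·M_2 = 6(Δ_1 - Δ_0) = -84
  1·M_1 + 4·M_2 + 1·M_3 = 6(Δ_2 - Δ_1) = 78
Natural end conditions: M_0 = M_3 = 0.
Solving: M_0 = 0, M_1 = -138/5, M_2 = 132/5, M_3 = 0.
On [1, 2], s(t) = 6 - 21/5·(t - 1) - 69/5·(t - 1)² + 9·(t - 1)³.
With (t - 1) = 1/3: s(4/3) = 17/5.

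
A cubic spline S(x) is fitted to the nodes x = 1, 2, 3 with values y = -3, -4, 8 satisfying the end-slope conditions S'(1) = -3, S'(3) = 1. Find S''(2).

35

Put M_i = S'' at the i-th knot. Here h = (1, 1) and Δ = (-1, 12), so the interior equations h_(i-1)·M_(i-1) + 2(h_(i-1)+h_i)·M_i + h_i·M_(i+1) = 6(Δ_i − Δ_(i-1)) read
  1·M_0 + 4·M_1 + 1·M_2 = 6(Δ_1 - Δ_0) = 78
Clamped end conditions give two more equations: 2h_0·M_0 + h_0·M_1 = 6(Δ_0 - S'(1)) = 12 and h_1·M_1 + 2h_1·M_2 = 6(S'(3) - Δ_1) = -66.
Solving the tridiagonal system: M_0 = -23/2, M_1 = 35, M_2 = -101/2.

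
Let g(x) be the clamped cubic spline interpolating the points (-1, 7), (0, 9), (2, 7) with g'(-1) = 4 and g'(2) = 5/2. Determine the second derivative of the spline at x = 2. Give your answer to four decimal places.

7.7500

Write M_i for g''(x_i). With h_i = 1, 2 and divided differences Δ_i = 2, -1, the continuity of g' gives the tridiagonal system
  1·M_0 + 6·M_1 + 2·M_2 = 6(Δ_1 - Δ_0) = -18
Clamped end conditions give two more equations: 2h_0·M_0 + h_0·M_1 = 6(Δ_0 - g'(-1)) = -12 and h_1·M_1 + 2h_1·M_2 = 6(g'(2) - Δ_1) = 21.
Forward elimination and back-substitution give M_0 = -7/2, M_1 = -5, M_2 = 31/4.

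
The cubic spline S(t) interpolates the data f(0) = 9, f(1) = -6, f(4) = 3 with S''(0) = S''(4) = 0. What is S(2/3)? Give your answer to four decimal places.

Let σ_i = S''(x_i). Step sizes h_i = 1, 3; slopes of the chords Δ_i = (y_(i+1) - y_i)/h_i = -15, 3.
  1·σ_0 + 8·σ_1 + 3·σ_2 = 6(Δ_1 - Δ_0) = 108
Natural end conditions: σ_0 = σ_2 = 0.
Hence σ_0 = 0, σ_1 = 27/2, σ_2 = 0.
On [0, 1], S(t) = 9 - 69/4·t + 0·t² + 9/4·t³.
With t = 2/3: S(2/3) = -11/6.

-1.8333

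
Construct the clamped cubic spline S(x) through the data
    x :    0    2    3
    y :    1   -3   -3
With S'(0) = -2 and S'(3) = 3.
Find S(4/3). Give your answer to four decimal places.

Write M_i for S''(x_i). With h_i = 2, 1 and divided differences Δ_i = -2, 0, the continuity of S' gives the tridiagonal system
  2·M_0 + 6·M_1 + 1·M_2 = 6(Δ_1 - Δ_0) = 12
Clamped end conditions give two more equations: 2h_0·M_0 + h_0·M_1 = 6(Δ_0 - S'(0)) = 0 and h_1·M_1 + 2h_1·M_2 = 6(S'(3) - Δ_1) = 18.
Solving: M_0 = -1/3, M_1 = 2/3, M_2 = 26/3.
On [0, 2], S(x) = 1 - 2·x - 1/6·x² + 1/12·x³.
With x = 4/3: S(4/3) = -143/81.

-1.7654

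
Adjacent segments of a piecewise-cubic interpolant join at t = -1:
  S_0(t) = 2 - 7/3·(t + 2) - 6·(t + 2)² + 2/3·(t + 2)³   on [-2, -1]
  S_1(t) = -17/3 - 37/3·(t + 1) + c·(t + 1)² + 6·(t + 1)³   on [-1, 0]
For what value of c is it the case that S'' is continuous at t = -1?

-4

S_0''(t) = -12 + 4·(t + 2), so S_0''(-1) = -8. On the right, S_1''(-1) = 2c, so c = -4.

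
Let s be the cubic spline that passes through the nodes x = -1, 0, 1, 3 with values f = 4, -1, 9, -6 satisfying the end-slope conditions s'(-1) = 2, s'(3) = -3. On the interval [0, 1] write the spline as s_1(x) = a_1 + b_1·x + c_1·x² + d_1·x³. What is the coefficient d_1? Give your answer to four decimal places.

-12.1136

Write σ_i for s''(x_i). With h_i = 1, 1, 2 and divided differences Δ_i = -5, 10, -15/2, the continuity of s' gives the tridiagonal system
  1·σ_0 + 4·σ_1 + 1·σ_2 = 6(Δ_1 - Δ_0) = 90
  1·σ_1 + 6·σ_2 + 2·σ_3 = 6(Δ_2 - Δ_1) = -105
Clamped end conditions give two more equations: 2h_0·σ_0 + h_0·σ_1 = 6(Δ_0 - s'(-1)) = -42 and h_2·σ_2 + 2h_2·σ_3 = 6(s'(3) - Δ_2) = 27.
Forward elimination and back-substitution give σ_0 = -911/22, σ_1 = 449/11, σ_2 = -701/22, σ_3 = 499/22.
On [0, 1], with s_1(x) = a_1 + b_1·x + c_1·x² + d_1·x³: c_1 = σ_1/2 = 449/22, d_1 = (σ_2 - σ_1)/(6h_1) = -533/44, b_1 = Δ_1 - h_1(2σ_1 + σ_2)/6 = 75/44.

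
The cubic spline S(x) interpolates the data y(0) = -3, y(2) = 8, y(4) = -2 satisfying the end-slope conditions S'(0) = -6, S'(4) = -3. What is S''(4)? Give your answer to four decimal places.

11.6250

Let m_i = S''(x_i). Step sizes h_i = 2, 2; slopes of the chords Δ_i = (y_(i+1) - y_i)/h_i = 11/2, -5.
  2·m_0 + 8·m_1 + 2·m_2 = 6(Δ_1 - Δ_0) = -63
Clamped end conditions give two more equations: 2h_0·m_0 + h_0·m_1 = 6(Δ_0 - S'(0)) = 69 and h_1·m_1 + 2h_1·m_2 = 6(S'(4) - Δ_1) = 12.
Solving: m_0 = 207/8, m_1 = -69/4, m_2 = 93/8.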